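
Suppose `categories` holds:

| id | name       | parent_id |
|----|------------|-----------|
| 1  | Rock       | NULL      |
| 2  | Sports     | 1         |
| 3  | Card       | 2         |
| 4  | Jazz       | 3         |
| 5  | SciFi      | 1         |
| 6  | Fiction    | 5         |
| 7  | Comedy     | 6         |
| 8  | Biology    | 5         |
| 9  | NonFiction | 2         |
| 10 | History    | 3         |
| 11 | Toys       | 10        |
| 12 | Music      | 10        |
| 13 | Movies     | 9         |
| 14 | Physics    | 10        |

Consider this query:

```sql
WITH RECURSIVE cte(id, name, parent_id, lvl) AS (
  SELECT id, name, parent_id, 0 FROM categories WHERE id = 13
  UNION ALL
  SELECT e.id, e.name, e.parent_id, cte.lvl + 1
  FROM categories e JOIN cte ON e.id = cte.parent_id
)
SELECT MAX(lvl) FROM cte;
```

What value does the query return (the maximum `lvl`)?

3

Base: id=13 (Movies), parent_id=9, lvl 0.
Iteration 1: join on id=9 -> NonFiction (id 9, parent_id=2, lvl 1).
Iteration 2: join on id=2 -> Sports (id 2, parent_id=1, lvl 2).
Iteration 3: join on id=1 -> Rock (id 1, parent_id=NULL, lvl 3).
Iteration 4: parent_id is NULL; no match; recursion stops.
lvl values: 0, 1, 2, 3; the maximum is 3.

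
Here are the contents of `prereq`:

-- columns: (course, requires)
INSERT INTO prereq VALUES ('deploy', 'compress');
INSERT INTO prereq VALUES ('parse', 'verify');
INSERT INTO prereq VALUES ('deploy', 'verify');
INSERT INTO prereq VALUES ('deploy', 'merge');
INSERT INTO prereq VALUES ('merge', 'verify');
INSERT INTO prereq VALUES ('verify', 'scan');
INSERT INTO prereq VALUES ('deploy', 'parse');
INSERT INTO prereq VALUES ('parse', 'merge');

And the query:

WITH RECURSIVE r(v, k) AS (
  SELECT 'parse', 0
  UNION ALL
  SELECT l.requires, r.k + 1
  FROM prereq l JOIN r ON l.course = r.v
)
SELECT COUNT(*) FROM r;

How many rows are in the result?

Base: (parse, k=0).
Iteration 1: edges from {parse} -> (merge, k=1), (verify, k=1).
Iteration 2: edges from {merge,verify} -> (scan, k=2), (verify, k=2).
Iteration 3: edges from {scan,verify} -> (scan, k=3).
Iteration 4: no outgoing edges from {scan}; recursion stops.
Total rows emitted: 6.

6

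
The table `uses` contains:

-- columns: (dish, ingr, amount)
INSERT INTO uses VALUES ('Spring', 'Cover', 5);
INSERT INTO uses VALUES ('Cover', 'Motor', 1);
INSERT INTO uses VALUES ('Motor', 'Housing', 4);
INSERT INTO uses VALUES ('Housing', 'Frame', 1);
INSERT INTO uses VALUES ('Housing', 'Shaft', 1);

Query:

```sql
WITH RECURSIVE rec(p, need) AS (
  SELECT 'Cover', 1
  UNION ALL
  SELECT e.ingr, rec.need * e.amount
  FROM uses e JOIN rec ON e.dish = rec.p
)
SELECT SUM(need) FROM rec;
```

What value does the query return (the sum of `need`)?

Base: (Cover, need=1).
Iteration 1: components of {Cover} -> Motor = 1*1 = 1.
Iteration 2: components of {Motor} -> Housing = 1*4 = 4.
Iteration 3: components of {Housing} -> Frame = 4*1 = 4, Shaft = 4*1 = 4.
Iteration 4: no further components; recursion stops.
SUM(need) = 1 + 1 + 4 + 4 + 4 = 14.

14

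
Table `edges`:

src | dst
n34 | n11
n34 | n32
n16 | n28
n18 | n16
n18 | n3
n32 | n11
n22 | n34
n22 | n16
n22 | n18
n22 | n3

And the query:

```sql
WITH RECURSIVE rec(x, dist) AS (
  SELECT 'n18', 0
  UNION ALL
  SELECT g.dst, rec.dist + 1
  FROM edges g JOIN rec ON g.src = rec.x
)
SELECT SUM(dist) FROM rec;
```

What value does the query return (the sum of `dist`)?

Base: (n18, dist=0).
Iteration 1: edges from {n18} -> (n16, dist=1), (n3, dist=1).
Iteration 2: edges from {n16,n3} -> (n28, dist=2).
Iteration 3: no outgoing edges from {n28}; recursion stops.
SUM(dist) = 0 + 1 + 1 + 2 = 4.

4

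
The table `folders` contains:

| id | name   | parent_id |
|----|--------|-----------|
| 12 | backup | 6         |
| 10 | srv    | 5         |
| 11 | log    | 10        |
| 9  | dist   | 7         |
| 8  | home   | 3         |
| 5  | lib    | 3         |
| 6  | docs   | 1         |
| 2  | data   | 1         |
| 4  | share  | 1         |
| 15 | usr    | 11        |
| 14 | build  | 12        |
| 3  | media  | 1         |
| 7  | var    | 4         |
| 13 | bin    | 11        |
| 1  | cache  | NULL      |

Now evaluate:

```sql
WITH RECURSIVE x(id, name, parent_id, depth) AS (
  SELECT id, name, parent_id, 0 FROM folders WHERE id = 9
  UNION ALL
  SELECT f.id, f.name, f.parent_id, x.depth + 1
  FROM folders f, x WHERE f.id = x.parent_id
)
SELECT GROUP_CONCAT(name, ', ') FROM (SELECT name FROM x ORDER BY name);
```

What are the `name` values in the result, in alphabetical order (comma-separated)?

Base: id=9 (dist), parent_id=7, depth 0.
Iteration 1: join on id=7 -> var (id 7, parent_id=4, depth 1).
Iteration 2: join on id=4 -> share (id 4, parent_id=1, depth 2).
Iteration 3: join on id=1 -> cache (id 1, parent_id=NULL, depth 3).
Iteration 4: parent_id is NULL; no match; recursion stops.

cache, dist, share, var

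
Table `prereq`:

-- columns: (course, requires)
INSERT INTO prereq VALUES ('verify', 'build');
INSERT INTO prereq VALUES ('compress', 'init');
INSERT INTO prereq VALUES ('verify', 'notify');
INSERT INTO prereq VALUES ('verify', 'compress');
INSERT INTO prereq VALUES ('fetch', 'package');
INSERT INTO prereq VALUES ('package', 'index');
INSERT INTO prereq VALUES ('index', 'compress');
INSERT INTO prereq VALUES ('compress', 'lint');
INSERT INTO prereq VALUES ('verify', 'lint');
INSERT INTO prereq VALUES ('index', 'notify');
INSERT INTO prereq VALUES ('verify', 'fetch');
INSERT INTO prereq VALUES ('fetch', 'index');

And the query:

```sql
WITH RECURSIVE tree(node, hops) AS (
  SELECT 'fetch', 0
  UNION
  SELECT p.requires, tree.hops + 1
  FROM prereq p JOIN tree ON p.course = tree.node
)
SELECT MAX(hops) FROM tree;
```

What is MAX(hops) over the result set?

4

Base: (fetch, hops=0).
Iteration 1: edges from {fetch} -> (index, hops=1), (package, hops=1).
Iteration 2: edges from {index,package} -> (compress, hops=2), (index, hops=2), (notify, hops=2).
Iteration 3: edges from {compress,index,notify} -> (compress, hops=3), (init, hops=3), (lint, hops=3), (notify, hops=3).
Iteration 4: edges from {compress,init,lint,notify} -> (init, hops=4), (lint, hops=4).
Iteration 5: no outgoing edges from {init,lint}; recursion stops.
hops values: 0, 1, 1, 2, 2, 2, 3, 3, 3, 3, 4, 4; the maximum is 4.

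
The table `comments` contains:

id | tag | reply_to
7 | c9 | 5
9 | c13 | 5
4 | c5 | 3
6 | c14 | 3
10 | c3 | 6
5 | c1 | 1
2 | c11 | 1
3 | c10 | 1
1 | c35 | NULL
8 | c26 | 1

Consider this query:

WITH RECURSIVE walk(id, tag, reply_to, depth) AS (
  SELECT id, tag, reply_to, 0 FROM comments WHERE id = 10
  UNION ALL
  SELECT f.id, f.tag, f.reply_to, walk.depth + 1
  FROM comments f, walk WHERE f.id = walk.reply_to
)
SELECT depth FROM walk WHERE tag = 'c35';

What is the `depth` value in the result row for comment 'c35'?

3

Base: id=10 (c3), reply_to=6, depth 0.
Iteration 1: join on id=6 -> c14 (id 6, reply_to=3, depth 1).
Iteration 2: join on id=3 -> c10 (id 3, reply_to=1, depth 2).
Iteration 3: join on id=1 -> c35 (id 1, reply_to=NULL, depth 3).
Iteration 4: reply_to is NULL; no match; recursion stops.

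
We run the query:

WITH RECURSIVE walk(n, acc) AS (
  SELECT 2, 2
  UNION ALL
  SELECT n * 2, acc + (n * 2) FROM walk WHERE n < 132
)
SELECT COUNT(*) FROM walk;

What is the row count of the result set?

8

Base: n=2, acc=2.
Iteration 1: 2 < 132 holds -> n = 2 * 2 = 4, acc = 2 + 4 = 6.
Iteration 2: 4 < 132 holds -> n = 4 * 2 = 8, acc = 6 + 8 = 14.
Iteration 3: 8 < 132 holds -> n = 8 * 2 = 16, acc = 14 + 16 = 30.
Iteration 4: 16 < 132 holds -> n = 16 * 2 = 32, acc = 30 + 32 = 62.
Iteration 5: 32 < 132 holds -> n = 32 * 2 = 64, acc = 62 + 64 = 126.
Iteration 6: 64 < 132 holds -> n = 64 * 2 = 128, acc = 126 + 128 = 254.
Iteration 7: 128 < 132 holds -> n = 128 * 2 = 256, acc = 254 + 256 = 510.
Iteration 8: 256 < 132 fails; recursion stops.
Total rows emitted: 8.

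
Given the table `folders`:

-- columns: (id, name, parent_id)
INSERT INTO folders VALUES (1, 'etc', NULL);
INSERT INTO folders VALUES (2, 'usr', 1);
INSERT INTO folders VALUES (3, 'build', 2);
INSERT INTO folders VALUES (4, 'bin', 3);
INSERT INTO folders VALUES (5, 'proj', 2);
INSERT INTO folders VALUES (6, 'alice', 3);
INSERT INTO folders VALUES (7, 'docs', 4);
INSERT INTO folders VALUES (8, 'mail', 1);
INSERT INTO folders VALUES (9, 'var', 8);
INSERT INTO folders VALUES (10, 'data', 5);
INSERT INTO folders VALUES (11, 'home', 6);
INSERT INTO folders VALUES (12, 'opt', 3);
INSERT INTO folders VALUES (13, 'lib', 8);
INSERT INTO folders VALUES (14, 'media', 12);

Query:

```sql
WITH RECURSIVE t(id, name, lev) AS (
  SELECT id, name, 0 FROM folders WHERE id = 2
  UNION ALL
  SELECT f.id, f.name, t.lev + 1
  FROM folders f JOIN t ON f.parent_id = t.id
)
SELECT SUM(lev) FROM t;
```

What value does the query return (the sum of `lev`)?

19

Base: id=2 (usr) at lev 0.
Iteration 1: rows with parent_id in {2} -> build (id 3, lev 1), proj (id 5, lev 1).
Iteration 2: rows with parent_id in {3,5} -> bin (id 4, lev 2), alice (id 6, lev 2), data (id 10, lev 2), opt (id 12, lev 2).
Iteration 3: rows with parent_id in {4,6,10,12} -> docs (id 7, lev 3), home (id 11, lev 3), media (id 14, lev 3).
Iteration 4: no rows with parent_id in {7,11,14}; recursion stops.
SUM(lev) = 0 + 1 + 1 + 2 + 2 + 2 + 2 + 3 + 3 + 3 = 19.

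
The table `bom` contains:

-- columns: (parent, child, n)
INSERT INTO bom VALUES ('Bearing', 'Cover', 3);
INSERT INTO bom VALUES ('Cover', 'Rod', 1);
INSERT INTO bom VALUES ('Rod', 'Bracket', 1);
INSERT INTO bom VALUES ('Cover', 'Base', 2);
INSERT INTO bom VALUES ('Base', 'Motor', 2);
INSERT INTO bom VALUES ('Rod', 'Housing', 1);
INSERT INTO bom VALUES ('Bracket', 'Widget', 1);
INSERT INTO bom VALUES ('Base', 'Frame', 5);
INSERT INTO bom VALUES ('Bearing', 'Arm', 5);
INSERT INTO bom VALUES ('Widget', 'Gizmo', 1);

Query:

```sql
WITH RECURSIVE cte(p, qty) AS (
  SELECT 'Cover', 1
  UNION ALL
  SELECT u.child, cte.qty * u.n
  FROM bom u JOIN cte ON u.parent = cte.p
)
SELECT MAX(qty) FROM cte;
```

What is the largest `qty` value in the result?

10

Base: (Cover, qty=1).
Iteration 1: components of {Cover} -> Base = 1*2 = 2, Rod = 1*1 = 1.
Iteration 2: components of {Base,Rod} -> Bracket = 1*1 = 1, Frame = 2*5 = 10, Housing = 1*1 = 1, Motor = 2*2 = 4.
Iteration 3: components of {Bracket,Frame,Housing,Motor} -> Widget = 1*1 = 1.
Iteration 4: components of {Widget} -> Gizmo = 1*1 = 1.
Iteration 5: no further components; recursion stops.
qty values: 1, 1, 2, 1, 1, 4, 10, 1, 1; the maximum is 10.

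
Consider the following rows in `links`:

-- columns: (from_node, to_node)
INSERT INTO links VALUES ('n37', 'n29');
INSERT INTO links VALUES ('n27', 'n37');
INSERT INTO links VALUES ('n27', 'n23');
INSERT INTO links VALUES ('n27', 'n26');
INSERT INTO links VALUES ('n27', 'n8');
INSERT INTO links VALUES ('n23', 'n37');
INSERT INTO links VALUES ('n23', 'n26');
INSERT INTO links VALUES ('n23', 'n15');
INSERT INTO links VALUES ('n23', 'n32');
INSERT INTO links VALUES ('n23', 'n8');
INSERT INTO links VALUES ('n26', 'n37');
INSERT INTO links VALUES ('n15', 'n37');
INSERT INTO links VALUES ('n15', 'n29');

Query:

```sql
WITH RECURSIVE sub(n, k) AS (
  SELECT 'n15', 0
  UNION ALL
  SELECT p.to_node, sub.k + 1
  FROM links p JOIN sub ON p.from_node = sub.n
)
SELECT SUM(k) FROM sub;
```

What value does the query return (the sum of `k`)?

Base: (n15, k=0).
Iteration 1: edges from {n15} -> (n29, k=1), (n37, k=1).
Iteration 2: edges from {n29,n37} -> (n29, k=2).
Iteration 3: no outgoing edges from {n29}; recursion stops.
SUM(k) = 0 + 1 + 1 + 2 = 4.

4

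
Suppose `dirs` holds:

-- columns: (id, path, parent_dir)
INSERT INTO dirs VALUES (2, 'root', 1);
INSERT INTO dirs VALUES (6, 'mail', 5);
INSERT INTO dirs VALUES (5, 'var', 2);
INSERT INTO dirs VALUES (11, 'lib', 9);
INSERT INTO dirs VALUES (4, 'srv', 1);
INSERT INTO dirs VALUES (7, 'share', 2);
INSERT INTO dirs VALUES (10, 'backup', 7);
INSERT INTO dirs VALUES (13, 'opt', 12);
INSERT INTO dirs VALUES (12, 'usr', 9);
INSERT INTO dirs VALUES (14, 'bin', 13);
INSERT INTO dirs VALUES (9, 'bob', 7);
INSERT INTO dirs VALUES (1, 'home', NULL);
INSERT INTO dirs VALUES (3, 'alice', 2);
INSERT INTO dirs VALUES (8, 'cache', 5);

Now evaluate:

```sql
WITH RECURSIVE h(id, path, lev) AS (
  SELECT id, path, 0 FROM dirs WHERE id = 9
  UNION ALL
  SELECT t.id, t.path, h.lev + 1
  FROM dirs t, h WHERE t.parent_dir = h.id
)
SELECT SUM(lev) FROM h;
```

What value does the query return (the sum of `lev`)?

Base: id=9 (bob) at lev 0.
Iteration 1: rows with parent_dir in {9} -> lib (id 11, lev 1), usr (id 12, lev 1).
Iteration 2: rows with parent_dir in {11,12} -> opt (id 13, lev 2).
Iteration 3: rows with parent_dir in {13} -> bin (id 14, lev 3).
Iteration 4: no rows with parent_dir in {14}; recursion stops.
SUM(lev) = 0 + 1 + 1 + 2 + 3 = 7.

7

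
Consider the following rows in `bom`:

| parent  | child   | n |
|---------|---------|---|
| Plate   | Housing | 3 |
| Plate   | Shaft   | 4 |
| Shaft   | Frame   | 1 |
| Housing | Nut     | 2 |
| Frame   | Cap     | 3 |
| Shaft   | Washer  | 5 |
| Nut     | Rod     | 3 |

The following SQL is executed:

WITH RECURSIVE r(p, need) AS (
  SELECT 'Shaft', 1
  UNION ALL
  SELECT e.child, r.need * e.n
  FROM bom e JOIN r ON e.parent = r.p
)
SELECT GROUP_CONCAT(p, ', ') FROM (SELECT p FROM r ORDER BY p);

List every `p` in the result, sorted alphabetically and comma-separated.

Base: (Shaft, need=1).
Iteration 1: components of {Shaft} -> Frame = 1*1 = 1, Washer = 1*5 = 5.
Iteration 2: components of {Frame,Washer} -> Cap = 1*3 = 3.
Iteration 3: no further components; recursion stops.

Cap, Frame, Shaft, Washer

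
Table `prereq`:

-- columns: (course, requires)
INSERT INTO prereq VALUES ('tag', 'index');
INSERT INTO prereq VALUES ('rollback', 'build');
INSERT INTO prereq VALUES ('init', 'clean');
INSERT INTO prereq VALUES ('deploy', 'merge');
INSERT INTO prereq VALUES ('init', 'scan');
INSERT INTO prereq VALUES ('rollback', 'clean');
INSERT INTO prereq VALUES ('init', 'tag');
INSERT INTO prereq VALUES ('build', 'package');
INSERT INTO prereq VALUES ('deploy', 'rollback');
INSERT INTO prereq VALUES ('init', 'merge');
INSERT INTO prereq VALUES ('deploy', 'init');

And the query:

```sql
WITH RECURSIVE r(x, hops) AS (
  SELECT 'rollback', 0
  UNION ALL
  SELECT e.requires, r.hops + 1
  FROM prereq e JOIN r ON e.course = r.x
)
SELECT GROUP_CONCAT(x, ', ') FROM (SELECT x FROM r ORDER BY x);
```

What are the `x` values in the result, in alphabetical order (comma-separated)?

Base: (rollback, hops=0).
Iteration 1: edges from {rollback} -> (build, hops=1), (clean, hops=1).
Iteration 2: edges from {build,clean} -> (package, hops=2).
Iteration 3: no outgoing edges from {package}; recursion stops.

build, clean, package, rollback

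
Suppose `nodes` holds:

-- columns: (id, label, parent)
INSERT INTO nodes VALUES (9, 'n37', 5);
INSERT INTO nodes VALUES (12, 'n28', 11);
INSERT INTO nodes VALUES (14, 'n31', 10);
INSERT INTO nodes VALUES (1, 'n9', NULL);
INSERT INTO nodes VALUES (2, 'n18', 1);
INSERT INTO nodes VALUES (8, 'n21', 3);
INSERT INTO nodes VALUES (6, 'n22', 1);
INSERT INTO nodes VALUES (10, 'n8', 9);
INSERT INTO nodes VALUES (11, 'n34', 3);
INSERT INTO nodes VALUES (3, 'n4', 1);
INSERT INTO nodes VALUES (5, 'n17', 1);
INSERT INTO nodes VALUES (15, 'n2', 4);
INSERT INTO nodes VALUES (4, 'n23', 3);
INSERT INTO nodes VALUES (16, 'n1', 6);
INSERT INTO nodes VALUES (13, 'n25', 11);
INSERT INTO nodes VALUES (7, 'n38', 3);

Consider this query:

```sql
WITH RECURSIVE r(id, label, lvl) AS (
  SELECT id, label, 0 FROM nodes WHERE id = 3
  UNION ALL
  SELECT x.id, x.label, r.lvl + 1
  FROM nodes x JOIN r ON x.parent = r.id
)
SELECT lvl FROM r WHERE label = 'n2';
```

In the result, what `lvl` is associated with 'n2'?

Base: id=3 (n4) at lvl 0.
Iteration 1: rows with parent in {3} -> n23 (id 4, lvl 1), n38 (id 7, lvl 1), n21 (id 8, lvl 1), n34 (id 11, lvl 1).
Iteration 2: rows with parent in {4,7,8,11} -> n28 (id 12, lvl 2), n25 (id 13, lvl 2), n2 (id 15, lvl 2).
Iteration 3: no rows with parent in {12,13,15}; recursion stops.

2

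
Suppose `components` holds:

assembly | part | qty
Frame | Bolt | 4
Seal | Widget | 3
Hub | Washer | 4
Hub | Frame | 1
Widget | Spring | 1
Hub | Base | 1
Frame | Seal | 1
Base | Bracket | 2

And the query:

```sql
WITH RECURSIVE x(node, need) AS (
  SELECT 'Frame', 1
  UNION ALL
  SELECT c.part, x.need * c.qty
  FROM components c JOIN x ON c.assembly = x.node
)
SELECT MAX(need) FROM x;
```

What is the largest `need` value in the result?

4

Base: (Frame, need=1).
Iteration 1: components of {Frame} -> Bolt = 1*4 = 4, Seal = 1*1 = 1.
Iteration 2: components of {Bolt,Seal} -> Widget = 1*3 = 3.
Iteration 3: components of {Widget} -> Spring = 3*1 = 3.
Iteration 4: no further components; recursion stops.
need values: 1, 1, 4, 3, 3; the maximum is 4.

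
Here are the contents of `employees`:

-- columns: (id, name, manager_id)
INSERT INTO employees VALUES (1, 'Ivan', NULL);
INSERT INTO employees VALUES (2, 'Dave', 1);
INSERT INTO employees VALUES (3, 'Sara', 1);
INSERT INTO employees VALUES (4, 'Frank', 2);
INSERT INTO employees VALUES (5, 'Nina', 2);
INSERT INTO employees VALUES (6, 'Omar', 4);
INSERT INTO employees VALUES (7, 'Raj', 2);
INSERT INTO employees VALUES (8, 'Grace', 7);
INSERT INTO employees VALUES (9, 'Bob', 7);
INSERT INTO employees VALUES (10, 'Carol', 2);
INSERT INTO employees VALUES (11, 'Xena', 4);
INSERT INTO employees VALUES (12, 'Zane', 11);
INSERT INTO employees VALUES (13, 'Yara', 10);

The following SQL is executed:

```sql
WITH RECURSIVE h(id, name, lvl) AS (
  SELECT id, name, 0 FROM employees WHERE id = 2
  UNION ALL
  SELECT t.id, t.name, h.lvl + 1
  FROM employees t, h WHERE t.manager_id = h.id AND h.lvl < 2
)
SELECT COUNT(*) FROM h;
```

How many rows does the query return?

Base: id=2 (Dave) at lvl 0.
Iteration 1: rows with manager_id in {2} -> Frank (id 4, lvl 1), Nina (id 5, lvl 1), Raj (id 7, lvl 1), Carol (id 10, lvl 1).
Iteration 2: rows with manager_id in {4,5,7,10} -> Omar (id 6, lvl 2), Grace (id 8, lvl 2), Bob (id 9, lvl 2), Xena (id 11, lvl 2), Yara (id 13, lvl 2).
Iteration 3: lvl < 2 fails for all current rows; recursion stops.
Total rows emitted: 10.

10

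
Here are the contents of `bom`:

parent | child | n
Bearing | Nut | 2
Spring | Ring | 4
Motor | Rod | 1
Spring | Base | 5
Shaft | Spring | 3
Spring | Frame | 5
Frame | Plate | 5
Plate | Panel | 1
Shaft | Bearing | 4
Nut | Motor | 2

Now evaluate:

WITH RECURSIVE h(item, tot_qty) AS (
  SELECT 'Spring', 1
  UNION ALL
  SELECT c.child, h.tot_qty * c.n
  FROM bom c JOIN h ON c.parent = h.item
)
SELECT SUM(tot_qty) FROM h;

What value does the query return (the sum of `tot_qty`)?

Base: (Spring, tot_qty=1).
Iteration 1: components of {Spring} -> Base = 1*5 = 5, Frame = 1*5 = 5, Ring = 1*4 = 4.
Iteration 2: components of {Base,Frame,Ring} -> Plate = 5*5 = 25.
Iteration 3: components of {Plate} -> Panel = 25*1 = 25.
Iteration 4: no further components; recursion stops.
SUM(tot_qty) = 1 + 5 + 5 + 4 + 25 + 25 = 65.

65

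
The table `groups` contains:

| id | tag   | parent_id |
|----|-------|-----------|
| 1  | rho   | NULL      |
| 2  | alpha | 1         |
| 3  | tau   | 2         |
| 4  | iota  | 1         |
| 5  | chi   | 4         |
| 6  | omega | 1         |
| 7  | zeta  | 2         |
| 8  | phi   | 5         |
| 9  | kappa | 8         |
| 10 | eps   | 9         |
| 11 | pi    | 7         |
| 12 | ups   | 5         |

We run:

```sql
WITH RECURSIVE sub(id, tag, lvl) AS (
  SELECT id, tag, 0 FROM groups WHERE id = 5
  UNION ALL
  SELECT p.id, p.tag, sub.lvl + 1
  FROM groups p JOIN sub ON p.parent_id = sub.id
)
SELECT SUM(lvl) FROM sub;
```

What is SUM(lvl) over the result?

7

Base: id=5 (chi) at lvl 0.
Iteration 1: rows with parent_id in {5} -> phi (id 8, lvl 1), ups (id 12, lvl 1).
Iteration 2: rows with parent_id in {8,12} -> kappa (id 9, lvl 2).
Iteration 3: rows with parent_id in {9} -> eps (id 10, lvl 3).
Iteration 4: no rows with parent_id in {10}; recursion stops.
SUM(lvl) = 0 + 1 + 1 + 2 + 3 = 7.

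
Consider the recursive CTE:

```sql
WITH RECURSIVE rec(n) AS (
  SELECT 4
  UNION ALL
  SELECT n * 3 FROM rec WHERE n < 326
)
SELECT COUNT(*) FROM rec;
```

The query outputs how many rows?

Base: n=4.
Iteration 1: 4 < 326 holds -> n = 4 * 3 = 12.
Iteration 2: 12 < 326 holds -> n = 12 * 3 = 36.
Iteration 3: 36 < 326 holds -> n = 36 * 3 = 108.
Iteration 4: 108 < 326 holds -> n = 108 * 3 = 324.
Iteration 5: 324 < 326 holds -> n = 324 * 3 = 972.
Iteration 6: 972 < 326 fails; recursion stops.
Total rows emitted: 6.

6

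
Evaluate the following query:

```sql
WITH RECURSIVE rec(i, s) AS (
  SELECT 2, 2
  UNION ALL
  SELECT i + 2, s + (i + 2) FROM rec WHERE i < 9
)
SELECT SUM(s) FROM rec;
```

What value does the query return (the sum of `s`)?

70

Base: i=2, s=2.
Iteration 1: 2 < 9 holds -> i = 2 + 2 = 4, s = 2 + 4 = 6.
Iteration 2: 4 < 9 holds -> i = 4 + 2 = 6, s = 6 + 6 = 12.
Iteration 3: 6 < 9 holds -> i = 6 + 2 = 8, s = 12 + 8 = 20.
Iteration 4: 8 < 9 holds -> i = 8 + 2 = 10, s = 20 + 10 = 30.
Iteration 5: 10 < 9 fails; recursion stops.
SUM(s) = 2 + 6 + 12 + 20 + 30 = 70.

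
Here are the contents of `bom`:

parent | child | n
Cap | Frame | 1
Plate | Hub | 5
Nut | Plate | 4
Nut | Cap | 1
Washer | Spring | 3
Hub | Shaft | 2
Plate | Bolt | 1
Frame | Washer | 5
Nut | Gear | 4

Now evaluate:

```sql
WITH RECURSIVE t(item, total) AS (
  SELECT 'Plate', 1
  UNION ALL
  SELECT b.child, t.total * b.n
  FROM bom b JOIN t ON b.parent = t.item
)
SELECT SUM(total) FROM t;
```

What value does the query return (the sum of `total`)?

17

Base: (Plate, total=1).
Iteration 1: components of {Plate} -> Bolt = 1*1 = 1, Hub = 1*5 = 5.
Iteration 2: components of {Bolt,Hub} -> Shaft = 5*2 = 10.
Iteration 3: no further components; recursion stops.
SUM(total) = 1 + 1 + 5 + 10 = 17.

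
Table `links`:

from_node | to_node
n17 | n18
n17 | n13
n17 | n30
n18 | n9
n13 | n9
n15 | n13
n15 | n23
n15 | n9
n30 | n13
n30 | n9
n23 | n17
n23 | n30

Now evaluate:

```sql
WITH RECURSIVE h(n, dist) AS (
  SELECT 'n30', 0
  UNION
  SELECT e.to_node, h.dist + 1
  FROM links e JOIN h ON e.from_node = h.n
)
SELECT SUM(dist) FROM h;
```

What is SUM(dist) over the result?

Base: (n30, dist=0).
Iteration 1: edges from {n30} -> (n13, dist=1), (n9, dist=1).
Iteration 2: edges from {n13,n9} -> (n9, dist=2).
Iteration 3: no outgoing edges from {n9}; recursion stops.
SUM(dist) = 0 + 1 + 1 + 2 = 4.

4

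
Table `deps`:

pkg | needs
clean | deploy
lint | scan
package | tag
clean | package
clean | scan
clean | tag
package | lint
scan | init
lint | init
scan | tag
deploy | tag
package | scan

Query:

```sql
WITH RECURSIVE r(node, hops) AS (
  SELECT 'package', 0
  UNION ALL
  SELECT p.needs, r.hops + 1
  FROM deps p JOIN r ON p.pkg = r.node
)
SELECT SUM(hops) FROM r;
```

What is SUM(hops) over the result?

Base: (package, hops=0).
Iteration 1: edges from {package} -> (lint, hops=1), (scan, hops=1), (tag, hops=1).
Iteration 2: edges from {lint,scan,tag} -> (init, hops=2) x2, (scan, hops=2), (tag, hops=2). [UNION ALL keeps all 4 new rows, including repeats]
Iteration 3: edges from {init,scan,tag} -> (init, hops=3), (tag, hops=3).
Iteration 4: no outgoing edges from {init,tag}; recursion stops.
SUM(hops) = 0 + 1 + 1 + 1 + 2 + 2 + 2 + 2 + 3 + 3 = 17.

17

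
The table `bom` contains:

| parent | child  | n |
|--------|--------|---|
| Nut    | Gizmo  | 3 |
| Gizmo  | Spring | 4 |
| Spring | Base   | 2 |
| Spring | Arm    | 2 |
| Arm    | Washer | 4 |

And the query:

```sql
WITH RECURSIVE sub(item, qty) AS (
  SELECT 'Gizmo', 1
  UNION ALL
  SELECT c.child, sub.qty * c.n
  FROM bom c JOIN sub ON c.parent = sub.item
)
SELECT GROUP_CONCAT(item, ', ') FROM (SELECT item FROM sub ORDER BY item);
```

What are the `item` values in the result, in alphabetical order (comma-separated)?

Base: (Gizmo, qty=1).
Iteration 1: components of {Gizmo} -> Spring = 1*4 = 4.
Iteration 2: components of {Spring} -> Arm = 4*2 = 8, Base = 4*2 = 8.
Iteration 3: components of {Arm,Base} -> Washer = 8*4 = 32.
Iteration 4: no further components; recursion stops.

Arm, Base, Gizmo, Spring, Washer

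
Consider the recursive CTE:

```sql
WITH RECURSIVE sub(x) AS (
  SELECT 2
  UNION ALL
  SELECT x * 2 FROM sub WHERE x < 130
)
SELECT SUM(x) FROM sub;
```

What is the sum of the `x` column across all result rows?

510

Base: x=2.
Iteration 1: 2 < 130 holds -> x = 2 * 2 = 4.
Iteration 2: 4 < 130 holds -> x = 4 * 2 = 8.
Iteration 3: 8 < 130 holds -> x = 8 * 2 = 16.
Iteration 4: 16 < 130 holds -> x = 16 * 2 = 32.
Iteration 5: 32 < 130 holds -> x = 32 * 2 = 64.
Iteration 6: 64 < 130 holds -> x = 64 * 2 = 128.
Iteration 7: 128 < 130 holds -> x = 128 * 2 = 256.
Iteration 8: 256 < 130 fails; recursion stops.
SUM(x) = 2 + 4 + 8 + 16 + 32 + 64 + 128 + 256 = 510.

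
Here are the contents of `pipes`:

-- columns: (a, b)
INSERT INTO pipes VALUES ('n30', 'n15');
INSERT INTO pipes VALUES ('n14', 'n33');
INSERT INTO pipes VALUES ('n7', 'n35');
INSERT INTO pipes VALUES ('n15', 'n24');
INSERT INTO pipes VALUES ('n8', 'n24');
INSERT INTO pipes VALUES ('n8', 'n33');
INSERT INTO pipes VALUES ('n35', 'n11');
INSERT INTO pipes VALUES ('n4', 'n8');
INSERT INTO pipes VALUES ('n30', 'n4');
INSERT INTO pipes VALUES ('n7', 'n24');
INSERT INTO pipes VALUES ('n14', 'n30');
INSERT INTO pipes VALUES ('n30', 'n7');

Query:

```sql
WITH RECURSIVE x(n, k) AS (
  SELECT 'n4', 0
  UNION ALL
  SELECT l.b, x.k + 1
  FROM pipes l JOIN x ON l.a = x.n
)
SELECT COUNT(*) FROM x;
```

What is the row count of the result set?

Base: (n4, k=0).
Iteration 1: edges from {n4} -> (n8, k=1).
Iteration 2: edges from {n8} -> (n24, k=2), (n33, k=2).
Iteration 3: no outgoing edges from {n24,n33}; recursion stops.
Total rows emitted: 4.

4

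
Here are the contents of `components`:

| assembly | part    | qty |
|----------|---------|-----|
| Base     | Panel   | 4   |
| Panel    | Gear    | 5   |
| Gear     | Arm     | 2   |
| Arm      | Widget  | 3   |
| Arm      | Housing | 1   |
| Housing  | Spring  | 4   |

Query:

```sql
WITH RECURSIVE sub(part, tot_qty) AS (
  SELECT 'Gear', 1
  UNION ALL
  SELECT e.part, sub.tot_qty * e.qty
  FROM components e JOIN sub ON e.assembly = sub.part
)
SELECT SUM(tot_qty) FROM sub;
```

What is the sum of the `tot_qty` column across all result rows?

19

Base: (Gear, tot_qty=1).
Iteration 1: components of {Gear} -> Arm = 1*2 = 2.
Iteration 2: components of {Arm} -> Housing = 2*1 = 2, Widget = 2*3 = 6.
Iteration 3: components of {Housing,Widget} -> Spring = 2*4 = 8.
Iteration 4: no further components; recursion stops.
SUM(tot_qty) = 1 + 2 + 6 + 2 + 8 = 19.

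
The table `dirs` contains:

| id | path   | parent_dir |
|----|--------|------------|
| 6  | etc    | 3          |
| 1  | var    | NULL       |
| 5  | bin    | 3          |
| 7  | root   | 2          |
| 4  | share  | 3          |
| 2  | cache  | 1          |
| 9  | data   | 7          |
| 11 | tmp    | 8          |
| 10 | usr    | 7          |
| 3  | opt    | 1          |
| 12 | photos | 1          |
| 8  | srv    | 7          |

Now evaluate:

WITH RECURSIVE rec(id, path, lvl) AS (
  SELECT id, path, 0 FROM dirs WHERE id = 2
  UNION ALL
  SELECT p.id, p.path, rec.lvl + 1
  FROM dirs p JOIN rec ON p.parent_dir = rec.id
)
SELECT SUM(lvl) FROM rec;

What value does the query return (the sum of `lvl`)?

Base: id=2 (cache) at lvl 0.
Iteration 1: rows with parent_dir in {2} -> root (id 7, lvl 1).
Iteration 2: rows with parent_dir in {7} -> srv (id 8, lvl 2), data (id 9, lvl 2), usr (id 10, lvl 2).
Iteration 3: rows with parent_dir in {8,9,10} -> tmp (id 11, lvl 3).
Iteration 4: no rows with parent_dir in {11}; recursion stops.
SUM(lvl) = 0 + 1 + 2 + 2 + 2 + 3 = 10.

10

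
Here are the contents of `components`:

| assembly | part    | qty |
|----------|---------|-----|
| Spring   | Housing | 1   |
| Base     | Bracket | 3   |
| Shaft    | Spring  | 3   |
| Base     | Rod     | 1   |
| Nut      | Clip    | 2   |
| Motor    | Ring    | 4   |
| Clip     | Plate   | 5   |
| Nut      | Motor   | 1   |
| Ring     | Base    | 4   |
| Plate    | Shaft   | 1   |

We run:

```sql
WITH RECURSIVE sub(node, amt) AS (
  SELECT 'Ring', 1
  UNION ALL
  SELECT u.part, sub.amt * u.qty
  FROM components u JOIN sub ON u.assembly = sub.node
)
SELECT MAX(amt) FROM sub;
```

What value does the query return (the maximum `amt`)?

Base: (Ring, amt=1).
Iteration 1: components of {Ring} -> Base = 1*4 = 4.
Iteration 2: components of {Base} -> Bracket = 4*3 = 12, Rod = 4*1 = 4.
Iteration 3: no further components; recursion stops.
amt values: 1, 4, 4, 12; the maximum is 12.

12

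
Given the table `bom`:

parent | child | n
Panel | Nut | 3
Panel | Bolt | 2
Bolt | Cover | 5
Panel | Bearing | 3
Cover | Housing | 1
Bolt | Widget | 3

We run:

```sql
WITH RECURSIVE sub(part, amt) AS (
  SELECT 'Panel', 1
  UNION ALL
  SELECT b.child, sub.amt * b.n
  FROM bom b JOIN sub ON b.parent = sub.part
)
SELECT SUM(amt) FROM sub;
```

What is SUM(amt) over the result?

35

Base: (Panel, amt=1).
Iteration 1: components of {Panel} -> Bearing = 1*3 = 3, Bolt = 1*2 = 2, Nut = 1*3 = 3.
Iteration 2: components of {Bearing,Bolt,Nut} -> Cover = 2*5 = 10, Widget = 2*3 = 6.
Iteration 3: components of {Cover,Widget} -> Housing = 10*1 = 10.
Iteration 4: no further components; recursion stops.
SUM(amt) = 1 + 3 + 2 + 3 + 10 + 6 + 10 = 35.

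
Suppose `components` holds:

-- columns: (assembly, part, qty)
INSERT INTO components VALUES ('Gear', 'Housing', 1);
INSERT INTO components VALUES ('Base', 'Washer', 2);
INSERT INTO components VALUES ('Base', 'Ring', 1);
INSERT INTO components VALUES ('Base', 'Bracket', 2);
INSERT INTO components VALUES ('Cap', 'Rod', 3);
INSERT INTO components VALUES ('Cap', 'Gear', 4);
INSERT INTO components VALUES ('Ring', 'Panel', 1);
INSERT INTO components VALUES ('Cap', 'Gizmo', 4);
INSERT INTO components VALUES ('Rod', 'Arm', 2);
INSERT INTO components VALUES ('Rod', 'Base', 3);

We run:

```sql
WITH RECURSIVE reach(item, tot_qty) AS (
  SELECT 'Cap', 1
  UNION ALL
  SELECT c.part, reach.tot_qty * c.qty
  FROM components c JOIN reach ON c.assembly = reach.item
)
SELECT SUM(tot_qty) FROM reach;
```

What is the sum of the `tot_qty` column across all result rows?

Base: (Cap, tot_qty=1).
Iteration 1: components of {Cap} -> Gear = 1*4 = 4, Gizmo = 1*4 = 4, Rod = 1*3 = 3.
Iteration 2: components of {Gear,Gizmo,Rod} -> Arm = 3*2 = 6, Base = 3*3 = 9, Housing = 4*1 = 4.
Iteration 3: components of {Arm,Base,Housing} -> Bracket = 9*2 = 18, Ring = 9*1 = 9, Washer = 9*2 = 18.
Iteration 4: components of {Bracket,Ring,Washer} -> Panel = 9*1 = 9.
Iteration 5: no further components; recursion stops.
SUM(tot_qty) = 1 + 4 + 4 + 3 + 4 + 9 + 6 + 18 + 9 + 18 + 9 = 85.

85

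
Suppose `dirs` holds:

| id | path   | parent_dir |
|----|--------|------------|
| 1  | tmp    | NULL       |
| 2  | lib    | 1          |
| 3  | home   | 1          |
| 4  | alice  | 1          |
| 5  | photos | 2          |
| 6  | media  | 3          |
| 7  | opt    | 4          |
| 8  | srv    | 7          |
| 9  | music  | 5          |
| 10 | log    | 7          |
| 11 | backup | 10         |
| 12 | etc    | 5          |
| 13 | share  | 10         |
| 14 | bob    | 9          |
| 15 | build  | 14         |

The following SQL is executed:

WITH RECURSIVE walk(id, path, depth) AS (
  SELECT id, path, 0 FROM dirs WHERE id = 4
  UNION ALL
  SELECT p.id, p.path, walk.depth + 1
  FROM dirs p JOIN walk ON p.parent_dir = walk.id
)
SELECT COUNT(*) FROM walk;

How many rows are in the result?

Base: id=4 (alice) at depth 0.
Iteration 1: rows with parent_dir in {4} -> opt (id 7, depth 1).
Iteration 2: rows with parent_dir in {7} -> srv (id 8, depth 2), log (id 10, depth 2).
Iteration 3: rows with parent_dir in {8,10} -> backup (id 11, depth 3), share (id 13, depth 3).
Iteration 4: no rows with parent_dir in {11,13}; recursion stops.
Total rows emitted: 6.

6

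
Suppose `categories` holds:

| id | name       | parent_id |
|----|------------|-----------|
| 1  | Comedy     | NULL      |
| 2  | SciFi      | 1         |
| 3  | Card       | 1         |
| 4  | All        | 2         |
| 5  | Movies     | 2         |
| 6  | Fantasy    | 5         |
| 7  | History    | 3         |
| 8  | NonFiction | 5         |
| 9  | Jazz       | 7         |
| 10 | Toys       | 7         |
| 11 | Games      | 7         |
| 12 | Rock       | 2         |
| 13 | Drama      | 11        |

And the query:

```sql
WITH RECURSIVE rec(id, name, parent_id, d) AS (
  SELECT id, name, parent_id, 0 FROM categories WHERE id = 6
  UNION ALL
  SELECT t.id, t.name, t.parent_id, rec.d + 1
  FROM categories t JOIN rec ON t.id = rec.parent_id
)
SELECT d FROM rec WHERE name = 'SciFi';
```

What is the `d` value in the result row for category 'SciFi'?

Base: id=6 (Fantasy), parent_id=5, d 0.
Iteration 1: join on id=5 -> Movies (id 5, parent_id=2, d 1).
Iteration 2: join on id=2 -> SciFi (id 2, parent_id=1, d 2).
Iteration 3: join on id=1 -> Comedy (id 1, parent_id=NULL, d 3).
Iteration 4: parent_id is NULL; no match; recursion stops.

2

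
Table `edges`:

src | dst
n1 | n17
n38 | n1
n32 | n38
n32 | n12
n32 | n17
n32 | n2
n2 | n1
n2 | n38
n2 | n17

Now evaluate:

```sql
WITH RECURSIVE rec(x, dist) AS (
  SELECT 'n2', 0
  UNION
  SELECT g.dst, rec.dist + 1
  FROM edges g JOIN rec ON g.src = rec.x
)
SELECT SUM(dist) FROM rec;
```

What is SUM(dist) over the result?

Base: (n2, dist=0).
Iteration 1: edges from {n2} -> (n1, dist=1), (n17, dist=1), (n38, dist=1).
Iteration 2: edges from {n1,n17,n38} -> (n1, dist=2), (n17, dist=2).
Iteration 3: edges from {n1,n17} -> (n17, dist=3).
Iteration 4: no outgoing edges from {n17}; recursion stops.
SUM(dist) = 0 + 1 + 1 + 1 + 2 + 2 + 3 = 10.

10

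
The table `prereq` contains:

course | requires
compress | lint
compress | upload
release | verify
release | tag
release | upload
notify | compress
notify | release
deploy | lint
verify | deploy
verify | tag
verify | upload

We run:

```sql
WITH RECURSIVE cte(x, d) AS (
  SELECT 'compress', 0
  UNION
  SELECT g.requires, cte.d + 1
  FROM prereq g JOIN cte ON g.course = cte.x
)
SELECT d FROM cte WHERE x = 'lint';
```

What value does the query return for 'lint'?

Base: (compress, d=0).
Iteration 1: edges from {compress} -> (lint, d=1), (upload, d=1).
Iteration 2: no outgoing edges from {lint,upload}; recursion stops.

1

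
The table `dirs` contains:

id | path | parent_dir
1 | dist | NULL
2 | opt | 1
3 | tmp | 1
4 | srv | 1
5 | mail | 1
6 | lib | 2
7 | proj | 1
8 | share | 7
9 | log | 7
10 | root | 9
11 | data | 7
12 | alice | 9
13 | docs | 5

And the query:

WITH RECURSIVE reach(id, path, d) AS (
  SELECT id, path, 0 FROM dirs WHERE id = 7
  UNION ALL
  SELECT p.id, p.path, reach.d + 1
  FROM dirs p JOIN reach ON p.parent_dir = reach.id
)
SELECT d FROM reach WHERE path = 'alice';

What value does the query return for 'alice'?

2

Base: id=7 (proj) at d 0.
Iteration 1: rows with parent_dir in {7} -> share (id 8, d 1), log (id 9, d 1), data (id 11, d 1).
Iteration 2: rows with parent_dir in {8,9,11} -> root (id 10, d 2), alice (id 12, d 2).
Iteration 3: no rows with parent_dir in {10,12}; recursion stops.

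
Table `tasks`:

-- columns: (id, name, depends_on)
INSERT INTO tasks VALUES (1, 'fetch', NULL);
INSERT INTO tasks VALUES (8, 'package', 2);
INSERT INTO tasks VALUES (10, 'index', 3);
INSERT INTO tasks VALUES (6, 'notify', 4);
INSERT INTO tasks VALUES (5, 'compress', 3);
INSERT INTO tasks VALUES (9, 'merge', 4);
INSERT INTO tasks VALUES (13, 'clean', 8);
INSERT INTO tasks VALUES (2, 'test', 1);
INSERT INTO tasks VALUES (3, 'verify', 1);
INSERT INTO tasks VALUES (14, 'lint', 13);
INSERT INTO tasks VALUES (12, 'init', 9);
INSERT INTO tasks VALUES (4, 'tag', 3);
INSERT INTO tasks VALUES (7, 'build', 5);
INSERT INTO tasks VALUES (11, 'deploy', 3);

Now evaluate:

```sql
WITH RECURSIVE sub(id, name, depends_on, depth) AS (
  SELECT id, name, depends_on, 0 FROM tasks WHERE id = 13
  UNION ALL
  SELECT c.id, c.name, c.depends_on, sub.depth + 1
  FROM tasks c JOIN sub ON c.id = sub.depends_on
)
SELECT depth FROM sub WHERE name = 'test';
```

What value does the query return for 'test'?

Base: id=13 (clean), depends_on=8, depth 0.
Iteration 1: join on id=8 -> package (id 8, depends_on=2, depth 1).
Iteration 2: join on id=2 -> test (id 2, depends_on=1, depth 2).
Iteration 3: join on id=1 -> fetch (id 1, depends_on=NULL, depth 3).
Iteration 4: depends_on is NULL; no match; recursion stops.

2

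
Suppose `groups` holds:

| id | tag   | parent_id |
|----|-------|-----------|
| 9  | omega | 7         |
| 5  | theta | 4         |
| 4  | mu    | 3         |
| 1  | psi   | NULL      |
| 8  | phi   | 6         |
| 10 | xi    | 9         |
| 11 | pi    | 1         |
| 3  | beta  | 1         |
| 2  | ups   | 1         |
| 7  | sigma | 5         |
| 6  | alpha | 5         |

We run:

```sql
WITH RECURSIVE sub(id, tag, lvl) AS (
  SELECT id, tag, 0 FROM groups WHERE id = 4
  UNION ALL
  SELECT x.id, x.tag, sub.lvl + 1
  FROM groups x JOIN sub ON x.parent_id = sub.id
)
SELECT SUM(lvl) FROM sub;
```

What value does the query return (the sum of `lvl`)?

15

Base: id=4 (mu) at lvl 0.
Iteration 1: rows with parent_id in {4} -> theta (id 5, lvl 1).
Iteration 2: rows with parent_id in {5} -> alpha (id 6, lvl 2), sigma (id 7, lvl 2).
Iteration 3: rows with parent_id in {6,7} -> phi (id 8, lvl 3), omega (id 9, lvl 3).
Iteration 4: rows with parent_id in {8,9} -> xi (id 10, lvl 4).
Iteration 5: no rows with parent_id in {10}; recursion stops.
SUM(lvl) = 0 + 1 + 2 + 2 + 3 + 3 + 4 = 15.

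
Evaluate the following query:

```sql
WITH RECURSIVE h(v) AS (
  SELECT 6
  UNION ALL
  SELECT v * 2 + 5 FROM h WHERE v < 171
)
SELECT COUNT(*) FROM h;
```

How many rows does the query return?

5

Base: v=6.
Iteration 1: 6 < 171 holds -> v = 6 * 2 + 5 = 17.
Iteration 2: 17 < 171 holds -> v = 17 * 2 + 5 = 39.
Iteration 3: 39 < 171 holds -> v = 39 * 2 + 5 = 83.
Iteration 4: 83 < 171 holds -> v = 83 * 2 + 5 = 171.
Iteration 5: 171 < 171 fails; recursion stops.
Total rows emitted: 5.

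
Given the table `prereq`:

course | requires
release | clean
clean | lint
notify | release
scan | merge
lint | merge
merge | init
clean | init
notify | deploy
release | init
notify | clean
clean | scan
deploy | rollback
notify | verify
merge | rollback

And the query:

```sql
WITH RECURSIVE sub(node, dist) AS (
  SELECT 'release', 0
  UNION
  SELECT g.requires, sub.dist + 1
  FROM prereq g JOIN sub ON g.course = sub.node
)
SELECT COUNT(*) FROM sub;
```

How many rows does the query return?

9

Base: (release, dist=0).
Iteration 1: edges from {release} -> (clean, dist=1), (init, dist=1).
Iteration 2: edges from {clean,init} -> (init, dist=2), (lint, dist=2), (scan, dist=2).
Iteration 3: edges from {init,lint,scan} -> (merge, dist=3). [UNION drops 1 duplicate row(s)]
Iteration 4: edges from {merge} -> (init, dist=4), (rollback, dist=4).
Iteration 5: no outgoing edges from {init,rollback}; recursion stops.
Total rows emitted: 9.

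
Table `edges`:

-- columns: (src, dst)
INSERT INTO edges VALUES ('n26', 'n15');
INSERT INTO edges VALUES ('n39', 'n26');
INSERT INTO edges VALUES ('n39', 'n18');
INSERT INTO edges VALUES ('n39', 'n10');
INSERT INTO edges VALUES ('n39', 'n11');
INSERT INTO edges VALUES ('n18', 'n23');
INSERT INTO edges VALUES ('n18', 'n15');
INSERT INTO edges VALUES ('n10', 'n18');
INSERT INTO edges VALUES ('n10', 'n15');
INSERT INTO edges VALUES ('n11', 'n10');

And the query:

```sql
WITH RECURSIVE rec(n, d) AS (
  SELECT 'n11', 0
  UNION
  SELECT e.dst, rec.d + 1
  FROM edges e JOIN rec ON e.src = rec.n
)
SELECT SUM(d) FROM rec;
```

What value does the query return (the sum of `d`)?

11

Base: (n11, d=0).
Iteration 1: edges from {n11} -> (n10, d=1).
Iteration 2: edges from {n10} -> (n15, d=2), (n18, d=2).
Iteration 3: edges from {n15,n18} -> (n15, d=3), (n23, d=3).
Iteration 4: no outgoing edges from {n15,n23}; recursion stops.
SUM(d) = 0 + 1 + 2 + 2 + 3 + 3 = 11.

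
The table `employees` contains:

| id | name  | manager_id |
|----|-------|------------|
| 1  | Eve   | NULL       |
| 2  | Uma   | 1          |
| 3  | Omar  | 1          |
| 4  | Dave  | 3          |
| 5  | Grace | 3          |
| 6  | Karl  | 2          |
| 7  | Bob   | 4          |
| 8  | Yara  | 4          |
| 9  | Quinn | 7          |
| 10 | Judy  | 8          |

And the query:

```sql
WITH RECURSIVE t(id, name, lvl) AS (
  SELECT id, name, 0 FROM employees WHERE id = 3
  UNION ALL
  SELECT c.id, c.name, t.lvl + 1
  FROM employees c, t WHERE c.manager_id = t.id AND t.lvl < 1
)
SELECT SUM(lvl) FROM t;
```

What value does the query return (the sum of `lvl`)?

2

Base: id=3 (Omar) at lvl 0.
Iteration 1: rows with manager_id in {3} -> Dave (id 4, lvl 1), Grace (id 5, lvl 1).
Iteration 2: lvl < 1 fails for all current rows; recursion stops.
SUM(lvl) = 0 + 1 + 1 = 2.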